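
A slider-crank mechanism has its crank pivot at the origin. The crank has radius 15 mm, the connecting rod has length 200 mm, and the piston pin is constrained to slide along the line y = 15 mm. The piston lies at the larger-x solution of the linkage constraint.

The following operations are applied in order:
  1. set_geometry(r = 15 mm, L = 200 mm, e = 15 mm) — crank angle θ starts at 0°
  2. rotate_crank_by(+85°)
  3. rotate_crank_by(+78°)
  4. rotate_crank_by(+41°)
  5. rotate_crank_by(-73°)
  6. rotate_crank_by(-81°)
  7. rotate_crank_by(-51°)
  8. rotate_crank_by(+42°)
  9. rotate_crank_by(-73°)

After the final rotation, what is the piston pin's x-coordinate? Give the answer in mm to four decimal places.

set_geometry: r = 15 mm, L = 200 mm, e = 15 mm; θ ← 0°
rotate_crank_by(+85°): θ ← 0° +85° = 85°
rotate_crank_by(+78°): θ ← 85° +78° = 163°
rotate_crank_by(+41°): θ ← 163° +41° = 204°
rotate_crank_by(-73°): θ ← 204° -73° = 131°
rotate_crank_by(-81°): θ ← 131° -81° = 50°
rotate_crank_by(-51°): θ ← 50° -51° = -1°
rotate_crank_by(+42°): θ ← -1° +42° = 41°
rotate_crank_by(-73°): θ ← 41° -73° = -32°
crank pin P = (r cos θ, r sin θ) = (12.720721, -7.948789)
h = r sin θ − e = -7.948789 − 15 = -22.948789
x = r cos θ + √(L² − h²) = 12.720721 + √(40000.0 − 526.6469) = 12.720721 + 198.679020 = 211.399742

211.3997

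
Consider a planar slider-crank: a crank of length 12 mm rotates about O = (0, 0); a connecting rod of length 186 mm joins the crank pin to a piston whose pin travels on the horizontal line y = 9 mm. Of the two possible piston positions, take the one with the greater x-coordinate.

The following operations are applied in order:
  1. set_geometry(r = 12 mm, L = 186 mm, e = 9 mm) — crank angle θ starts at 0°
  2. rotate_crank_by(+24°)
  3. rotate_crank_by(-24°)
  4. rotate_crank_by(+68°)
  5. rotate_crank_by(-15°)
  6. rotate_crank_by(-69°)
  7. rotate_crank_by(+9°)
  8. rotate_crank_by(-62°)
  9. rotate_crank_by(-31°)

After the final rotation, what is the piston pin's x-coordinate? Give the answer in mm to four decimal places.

set_geometry: r = 12 mm, L = 186 mm, e = 9 mm; θ ← 0°
rotate_crank_by(+24°): θ ← 0° +24° = 24°
rotate_crank_by(-24°): θ ← 24° -24° = 0°
rotate_crank_by(+68°): θ ← 0° +68° = 68°
rotate_crank_by(-15°): θ ← 68° -15° = 53°
rotate_crank_by(-69°): θ ← 53° -69° = -16°
rotate_crank_by(+9°): θ ← -16° +9° = -7°
rotate_crank_by(-62°): θ ← -7° -62° = -69°
rotate_crank_by(-31°): θ ← -69° -31° = -100°
crank pin P = (r cos θ, r sin θ) = (-2.083778, -11.817693)
h = r sin θ − e = -11.817693 − 9 = -20.817693
x = r cos θ + √(L² − h²) = -2.083778 + √(34596.0 − 433.3763) = -2.083778 + 184.831338 = 182.747560

182.7476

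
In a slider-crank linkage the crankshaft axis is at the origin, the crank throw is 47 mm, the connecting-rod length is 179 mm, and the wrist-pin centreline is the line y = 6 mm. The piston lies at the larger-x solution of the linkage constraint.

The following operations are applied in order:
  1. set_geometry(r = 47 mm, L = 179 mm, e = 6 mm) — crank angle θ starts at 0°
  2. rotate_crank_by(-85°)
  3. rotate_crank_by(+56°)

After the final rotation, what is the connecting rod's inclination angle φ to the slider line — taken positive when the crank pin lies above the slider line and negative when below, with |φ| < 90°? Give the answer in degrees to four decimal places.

set_geometry: r = 47 mm, L = 179 mm, e = 6 mm; θ ← 0°
rotate_crank_by(-85°): θ ← 0° -85° = -85°
rotate_crank_by(+56°): θ ← -85° +56° = -29°
crank pin P = (r cos θ, r sin θ) = (41.107126, -22.786052)
h = r sin θ − e = -22.786052 − 6 = -28.786052
sin φ = h / L = -28.786052 / 179 = -0.16081593
φ = arcsin(-0.16081593) = -9.254259°

-9.2543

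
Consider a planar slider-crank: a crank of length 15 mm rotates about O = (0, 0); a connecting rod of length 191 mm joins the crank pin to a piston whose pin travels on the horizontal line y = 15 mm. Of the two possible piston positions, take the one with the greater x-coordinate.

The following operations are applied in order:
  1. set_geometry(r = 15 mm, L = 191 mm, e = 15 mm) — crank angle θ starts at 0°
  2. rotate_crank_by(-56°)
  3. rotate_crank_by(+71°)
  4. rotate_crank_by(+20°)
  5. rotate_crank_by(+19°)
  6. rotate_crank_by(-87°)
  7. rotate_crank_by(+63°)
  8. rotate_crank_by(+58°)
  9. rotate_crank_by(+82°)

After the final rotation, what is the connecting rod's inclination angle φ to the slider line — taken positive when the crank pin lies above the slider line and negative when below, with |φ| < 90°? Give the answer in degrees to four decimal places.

set_geometry: r = 15 mm, L = 191 mm, e = 15 mm; θ ← 0°
rotate_crank_by(-56°): θ ← 0° -56° = -56°
rotate_crank_by(+71°): θ ← -56° +71° = 15°
rotate_crank_by(+20°): θ ← 15° +20° = 35°
rotate_crank_by(+19°): θ ← 35° +19° = 54°
rotate_crank_by(-87°): θ ← 54° -87° = -33°
rotate_crank_by(+63°): θ ← -33° +63° = 30°
rotate_crank_by(+58°): θ ← 30° +58° = 88°
rotate_crank_by(+82°): θ ← 88° +82° = 170°
crank pin P = (r cos θ, r sin θ) = (-14.772116, 2.604723)
h = r sin θ − e = 2.604723 − 15 = -12.395277
sin φ = h / L = -12.395277 / 191 = -0.06489674
φ = arcsin(-0.06489674) = -3.720924°

-3.7209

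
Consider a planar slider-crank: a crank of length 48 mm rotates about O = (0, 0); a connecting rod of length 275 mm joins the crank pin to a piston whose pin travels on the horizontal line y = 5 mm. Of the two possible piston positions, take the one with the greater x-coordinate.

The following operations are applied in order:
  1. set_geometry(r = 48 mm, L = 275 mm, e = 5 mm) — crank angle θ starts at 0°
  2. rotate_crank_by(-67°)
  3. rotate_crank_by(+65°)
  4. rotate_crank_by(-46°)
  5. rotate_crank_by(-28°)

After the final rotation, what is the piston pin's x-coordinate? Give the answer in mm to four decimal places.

281.7328

set_geometry: r = 48 mm, L = 275 mm, e = 5 mm; θ ← 0°
rotate_crank_by(-67°): θ ← 0° -67° = -67°
rotate_crank_by(+65°): θ ← -67° +65° = -2°
rotate_crank_by(-46°): θ ← -2° -46° = -48°
rotate_crank_by(-28°): θ ← -48° -28° = -76°
crank pin P = (r cos θ, r sin θ) = (11.612251, -46.574195)
h = r sin θ − e = -46.574195 − 5 = -51.574195
x = r cos θ + √(L² − h²) = 11.612251 + √(75625.0 − 2659.8976) = 11.612251 + 270.120533 = 281.732784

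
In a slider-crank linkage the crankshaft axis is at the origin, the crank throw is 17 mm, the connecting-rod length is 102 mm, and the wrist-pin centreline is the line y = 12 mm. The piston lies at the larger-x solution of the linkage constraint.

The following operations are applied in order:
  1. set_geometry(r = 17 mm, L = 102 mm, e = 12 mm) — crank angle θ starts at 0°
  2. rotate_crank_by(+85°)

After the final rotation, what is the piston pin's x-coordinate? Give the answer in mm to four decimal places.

103.3622

set_geometry: r = 17 mm, L = 102 mm, e = 12 mm; θ ← 0°
rotate_crank_by(+85°): θ ← 0° +85° = 85°
crank pin P = (r cos θ, r sin θ) = (1.481648, 16.935310)
h = r sin θ − e = 16.935310 − 12 = 4.935310
x = r cos θ + √(L² − h²) = 1.481648 + √(10404.0 − 24.3573) = 1.481648 + 101.880532 = 103.362179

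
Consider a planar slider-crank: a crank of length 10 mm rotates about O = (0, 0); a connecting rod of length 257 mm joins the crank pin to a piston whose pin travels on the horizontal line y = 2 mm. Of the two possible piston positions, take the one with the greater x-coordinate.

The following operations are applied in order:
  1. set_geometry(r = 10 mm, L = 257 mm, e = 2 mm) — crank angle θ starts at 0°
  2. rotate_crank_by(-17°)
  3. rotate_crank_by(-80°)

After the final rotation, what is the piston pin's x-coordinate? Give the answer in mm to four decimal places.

set_geometry: r = 10 mm, L = 257 mm, e = 2 mm; θ ← 0°
rotate_crank_by(-17°): θ ← 0° -17° = -17°
rotate_crank_by(-80°): θ ← -17° -80° = -97°
crank pin P = (r cos θ, r sin θ) = (-1.218693, -9.925462)
h = r sin θ − e = -9.925462 − 2 = -11.925462
x = r cos θ + √(L² − h²) = -1.218693 + √(66049.0 − 142.2166) = -1.218693 + 256.723165 = 255.504471

255.5045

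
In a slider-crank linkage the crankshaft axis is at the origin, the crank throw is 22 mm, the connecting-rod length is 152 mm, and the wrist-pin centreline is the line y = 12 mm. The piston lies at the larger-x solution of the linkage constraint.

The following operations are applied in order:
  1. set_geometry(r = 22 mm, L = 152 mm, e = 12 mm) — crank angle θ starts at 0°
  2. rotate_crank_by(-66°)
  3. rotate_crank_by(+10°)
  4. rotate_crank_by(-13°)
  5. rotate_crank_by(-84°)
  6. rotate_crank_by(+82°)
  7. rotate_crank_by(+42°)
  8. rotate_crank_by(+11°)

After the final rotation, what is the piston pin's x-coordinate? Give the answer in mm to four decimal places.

171.7563

set_geometry: r = 22 mm, L = 152 mm, e = 12 mm; θ ← 0°
rotate_crank_by(-66°): θ ← 0° -66° = -66°
rotate_crank_by(+10°): θ ← -66° +10° = -56°
rotate_crank_by(-13°): θ ← -56° -13° = -69°
rotate_crank_by(-84°): θ ← -69° -84° = -153°
rotate_crank_by(+82°): θ ← -153° +82° = -71°
rotate_crank_by(+42°): θ ← -71° +42° = -29°
rotate_crank_by(+11°): θ ← -29° +11° = -18°
crank pin P = (r cos θ, r sin θ) = (20.923243, -6.798374)
h = r sin θ − e = -6.798374 − 12 = -18.798374
x = r cos θ + √(L² − h²) = 20.923243 + √(23104.0 − 353.3789) = 20.923243 + 150.833090 = 171.756334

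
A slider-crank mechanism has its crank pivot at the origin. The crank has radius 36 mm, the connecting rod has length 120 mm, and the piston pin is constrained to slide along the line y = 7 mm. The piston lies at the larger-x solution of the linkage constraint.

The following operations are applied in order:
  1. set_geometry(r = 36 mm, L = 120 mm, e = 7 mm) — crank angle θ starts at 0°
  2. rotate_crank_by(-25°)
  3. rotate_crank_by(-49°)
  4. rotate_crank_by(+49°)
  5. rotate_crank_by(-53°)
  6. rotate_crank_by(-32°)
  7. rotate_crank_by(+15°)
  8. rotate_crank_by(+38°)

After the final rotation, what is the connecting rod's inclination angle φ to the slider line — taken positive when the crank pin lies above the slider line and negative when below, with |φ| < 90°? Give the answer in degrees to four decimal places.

set_geometry: r = 36 mm, L = 120 mm, e = 7 mm; θ ← 0°
rotate_crank_by(-25°): θ ← 0° -25° = -25°
rotate_crank_by(-49°): θ ← -25° -49° = -74°
rotate_crank_by(+49°): θ ← -74° +49° = -25°
rotate_crank_by(-53°): θ ← -25° -53° = -78°
rotate_crank_by(-32°): θ ← -78° -32° = -110°
rotate_crank_by(+15°): θ ← -110° +15° = -95°
rotate_crank_by(+38°): θ ← -95° +38° = -57°
crank pin P = (r cos θ, r sin θ) = (19.607005, -30.192140)
h = r sin θ − e = -30.192140 − 7 = -37.192140
sin φ = h / L = -37.192140 / 120 = -0.30993450
φ = arcsin(-0.30993450) = -18.055283°

-18.0553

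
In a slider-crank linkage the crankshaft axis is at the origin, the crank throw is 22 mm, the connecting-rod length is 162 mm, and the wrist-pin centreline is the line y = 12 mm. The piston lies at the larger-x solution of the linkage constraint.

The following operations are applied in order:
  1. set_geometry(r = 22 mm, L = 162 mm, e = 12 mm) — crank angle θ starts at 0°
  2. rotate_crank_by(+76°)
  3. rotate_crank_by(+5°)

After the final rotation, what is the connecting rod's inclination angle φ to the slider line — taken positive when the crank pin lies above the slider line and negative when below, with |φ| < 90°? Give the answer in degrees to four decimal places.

set_geometry: r = 22 mm, L = 162 mm, e = 12 mm; θ ← 0°
rotate_crank_by(+76°): θ ← 0° +76° = 76°
rotate_crank_by(+5°): θ ← 76° +5° = 81°
crank pin P = (r cos θ, r sin θ) = (3.441558, 21.729143)
h = r sin θ − e = 21.729143 − 12 = 9.729143
sin φ = h / L = 9.729143 / 162 = 0.06005644
φ = arcsin(0.06005644) = 3.443052°

3.4431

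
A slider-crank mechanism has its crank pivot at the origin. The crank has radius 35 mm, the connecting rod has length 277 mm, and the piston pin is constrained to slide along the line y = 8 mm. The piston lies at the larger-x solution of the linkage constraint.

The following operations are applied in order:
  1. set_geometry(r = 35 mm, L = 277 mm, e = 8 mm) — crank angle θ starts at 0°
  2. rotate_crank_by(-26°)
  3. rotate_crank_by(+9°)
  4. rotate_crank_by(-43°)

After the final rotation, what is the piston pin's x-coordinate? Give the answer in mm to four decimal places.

set_geometry: r = 35 mm, L = 277 mm, e = 8 mm; θ ← 0°
rotate_crank_by(-26°): θ ← 0° -26° = -26°
rotate_crank_by(+9°): θ ← -26° +9° = -17°
rotate_crank_by(-43°): θ ← -17° -43° = -60°
crank pin P = (r cos θ, r sin θ) = (17.500000, -30.310889)
h = r sin θ − e = -30.310889 − 8 = -38.310889
x = r cos θ + √(L² − h²) = 17.500000 + √(76729.0 − 1467.7242) = 17.500000 + 274.337886 = 291.837886

291.8379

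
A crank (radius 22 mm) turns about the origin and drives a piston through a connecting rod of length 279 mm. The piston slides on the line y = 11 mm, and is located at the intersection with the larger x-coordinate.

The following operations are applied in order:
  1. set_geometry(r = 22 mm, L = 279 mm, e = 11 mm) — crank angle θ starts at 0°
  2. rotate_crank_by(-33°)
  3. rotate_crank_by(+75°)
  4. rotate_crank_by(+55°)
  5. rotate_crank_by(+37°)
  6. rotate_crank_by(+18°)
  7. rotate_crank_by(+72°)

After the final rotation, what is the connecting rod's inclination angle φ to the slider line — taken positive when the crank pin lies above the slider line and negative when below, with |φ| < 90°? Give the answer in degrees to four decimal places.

-5.4054

set_geometry: r = 22 mm, L = 279 mm, e = 11 mm; θ ← 0°
rotate_crank_by(-33°): θ ← 0° -33° = -33°
rotate_crank_by(+75°): θ ← -33° +75° = 42°
rotate_crank_by(+55°): θ ← 42° +55° = 97°
rotate_crank_by(+37°): θ ← 97° +37° = 134°
rotate_crank_by(+18°): θ ← 134° +18° = 152°
rotate_crank_by(+72°): θ ← 152° +72° = 224°
crank pin P = (r cos θ, r sin θ) = (-15.825476, -15.282484)
h = r sin θ − e = -15.282484 − 11 = -26.282484
sin φ = h / L = -26.282484 / 279 = -0.09420245
φ = arcsin(-0.09420245) = -5.405418°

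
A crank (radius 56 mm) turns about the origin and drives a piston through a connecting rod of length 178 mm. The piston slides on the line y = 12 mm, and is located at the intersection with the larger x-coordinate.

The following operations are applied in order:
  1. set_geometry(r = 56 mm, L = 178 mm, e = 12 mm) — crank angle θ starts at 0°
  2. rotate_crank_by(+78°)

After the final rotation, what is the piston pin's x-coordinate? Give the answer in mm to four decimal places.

set_geometry: r = 56 mm, L = 178 mm, e = 12 mm; θ ← 0°
rotate_crank_by(+78°): θ ← 0° +78° = 78°
crank pin P = (r cos θ, r sin θ) = (11.643055, 54.776266)
h = r sin θ − e = 54.776266 − 12 = 42.776266
x = r cos θ + √(L² − h²) = 11.643055 + √(31684.0 − 1829.8089) = 11.643055 + 172.783654 = 184.426709

184.4267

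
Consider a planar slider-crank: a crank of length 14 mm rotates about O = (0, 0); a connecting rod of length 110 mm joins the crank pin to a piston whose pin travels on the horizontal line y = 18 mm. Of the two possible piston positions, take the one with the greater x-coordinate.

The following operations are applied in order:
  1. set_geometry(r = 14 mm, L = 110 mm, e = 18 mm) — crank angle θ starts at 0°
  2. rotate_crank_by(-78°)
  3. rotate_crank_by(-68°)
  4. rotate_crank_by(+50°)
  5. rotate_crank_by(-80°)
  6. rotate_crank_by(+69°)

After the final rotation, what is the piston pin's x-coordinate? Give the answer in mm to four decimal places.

101.3334

set_geometry: r = 14 mm, L = 110 mm, e = 18 mm; θ ← 0°
rotate_crank_by(-78°): θ ← 0° -78° = -78°
rotate_crank_by(-68°): θ ← -78° -68° = -146°
rotate_crank_by(+50°): θ ← -146° +50° = -96°
rotate_crank_by(-80°): θ ← -96° -80° = -176°
rotate_crank_by(+69°): θ ← -176° +69° = -107°
crank pin P = (r cos θ, r sin θ) = (-4.093204, -13.388267)
h = r sin θ − e = -13.388267 − 18 = -31.388267
x = r cos θ + √(L² − h²) = -4.093204 + √(12100.0 − 985.2233) = -4.093204 + 105.426641 = 101.333438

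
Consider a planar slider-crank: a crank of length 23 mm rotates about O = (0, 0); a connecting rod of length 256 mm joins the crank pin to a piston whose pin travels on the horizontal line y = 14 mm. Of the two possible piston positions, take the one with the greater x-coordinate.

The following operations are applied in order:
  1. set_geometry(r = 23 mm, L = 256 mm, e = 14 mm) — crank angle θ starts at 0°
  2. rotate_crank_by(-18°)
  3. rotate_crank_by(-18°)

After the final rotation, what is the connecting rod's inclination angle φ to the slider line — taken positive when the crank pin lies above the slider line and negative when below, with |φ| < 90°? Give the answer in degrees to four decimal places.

set_geometry: r = 23 mm, L = 256 mm, e = 14 mm; θ ← 0°
rotate_crank_by(-18°): θ ← 0° -18° = -18°
rotate_crank_by(-18°): θ ← -18° -18° = -36°
crank pin P = (r cos θ, r sin θ) = (18.607391, -13.519061)
h = r sin θ − e = -13.519061 − 14 = -27.519061
sin φ = h / L = -27.519061 / 256 = -0.10749633
φ = arcsin(-0.10749633) = -6.171010°

-6.1710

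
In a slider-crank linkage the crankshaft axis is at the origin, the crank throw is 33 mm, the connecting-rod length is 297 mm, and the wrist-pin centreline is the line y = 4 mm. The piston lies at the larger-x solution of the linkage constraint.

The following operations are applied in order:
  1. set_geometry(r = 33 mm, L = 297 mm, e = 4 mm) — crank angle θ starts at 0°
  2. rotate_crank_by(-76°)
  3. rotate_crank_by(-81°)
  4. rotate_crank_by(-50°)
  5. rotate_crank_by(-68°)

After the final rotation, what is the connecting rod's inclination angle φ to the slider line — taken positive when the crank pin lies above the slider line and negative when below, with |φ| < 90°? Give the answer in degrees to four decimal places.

5.5791

set_geometry: r = 33 mm, L = 297 mm, e = 4 mm; θ ← 0°
rotate_crank_by(-76°): θ ← 0° -76° = -76°
rotate_crank_by(-81°): θ ← -76° -81° = -157°
rotate_crank_by(-50°): θ ← -157° -50° = -207°
rotate_crank_by(-68°): θ ← -207° -68° = -275°
crank pin P = (r cos θ, r sin θ) = (2.876140, 32.874425)
h = r sin θ − e = 32.874425 − 4 = 28.874425
sin φ = h / L = 28.874425 / 297 = 0.09722029
φ = arcsin(0.09722029) = 5.579125°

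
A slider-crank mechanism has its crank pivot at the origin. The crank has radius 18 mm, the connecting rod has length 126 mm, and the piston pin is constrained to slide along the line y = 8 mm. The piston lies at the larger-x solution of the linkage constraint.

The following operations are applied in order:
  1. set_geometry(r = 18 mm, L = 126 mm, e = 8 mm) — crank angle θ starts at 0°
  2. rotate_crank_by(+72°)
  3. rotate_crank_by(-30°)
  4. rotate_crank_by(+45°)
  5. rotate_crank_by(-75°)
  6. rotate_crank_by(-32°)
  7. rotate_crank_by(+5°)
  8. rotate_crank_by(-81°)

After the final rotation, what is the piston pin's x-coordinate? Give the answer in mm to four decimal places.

set_geometry: r = 18 mm, L = 126 mm, e = 8 mm; θ ← 0°
rotate_crank_by(+72°): θ ← 0° +72° = 72°
rotate_crank_by(-30°): θ ← 72° -30° = 42°
rotate_crank_by(+45°): θ ← 42° +45° = 87°
rotate_crank_by(-75°): θ ← 87° -75° = 12°
rotate_crank_by(-32°): θ ← 12° -32° = -20°
rotate_crank_by(+5°): θ ← -20° +5° = -15°
rotate_crank_by(-81°): θ ← -15° -81° = -96°
crank pin P = (r cos θ, r sin θ) = (-1.881512, -17.901394)
h = r sin θ − e = -17.901394 − 8 = -25.901394
x = r cos θ + √(L² − h²) = -1.881512 + √(15876.0 − 670.8822) = -1.881512 + 123.309034 = 121.427521

121.4275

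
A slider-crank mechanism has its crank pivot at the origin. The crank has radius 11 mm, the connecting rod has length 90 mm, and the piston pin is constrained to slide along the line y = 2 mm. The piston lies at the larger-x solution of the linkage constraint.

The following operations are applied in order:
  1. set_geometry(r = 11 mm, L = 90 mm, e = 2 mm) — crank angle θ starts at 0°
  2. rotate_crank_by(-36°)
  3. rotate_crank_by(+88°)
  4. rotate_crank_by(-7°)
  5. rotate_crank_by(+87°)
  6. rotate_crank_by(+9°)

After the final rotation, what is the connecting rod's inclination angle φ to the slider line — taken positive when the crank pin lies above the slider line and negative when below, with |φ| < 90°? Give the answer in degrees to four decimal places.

set_geometry: r = 11 mm, L = 90 mm, e = 2 mm; θ ← 0°
rotate_crank_by(-36°): θ ← 0° -36° = -36°
rotate_crank_by(+88°): θ ← -36° +88° = 52°
rotate_crank_by(-7°): θ ← 52° -7° = 45°
rotate_crank_by(+87°): θ ← 45° +87° = 132°
rotate_crank_by(+9°): θ ← 132° +9° = 141°
crank pin P = (r cos θ, r sin θ) = (-8.548606, 6.922524)
h = r sin θ − e = 6.922524 − 2 = 4.922524
sin φ = h / L = 4.922524 / 90 = 0.05469471
φ = arcsin(0.05469471) = 3.135341°

3.1353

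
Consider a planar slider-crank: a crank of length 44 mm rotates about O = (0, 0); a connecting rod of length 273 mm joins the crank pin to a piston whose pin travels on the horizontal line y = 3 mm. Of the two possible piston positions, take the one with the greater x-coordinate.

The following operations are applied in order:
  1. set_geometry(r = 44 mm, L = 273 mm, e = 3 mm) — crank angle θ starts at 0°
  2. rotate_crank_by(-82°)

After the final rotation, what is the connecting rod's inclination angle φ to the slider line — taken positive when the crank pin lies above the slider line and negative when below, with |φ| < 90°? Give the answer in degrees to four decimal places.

-9.8223

set_geometry: r = 44 mm, L = 273 mm, e = 3 mm; θ ← 0°
rotate_crank_by(-82°): θ ← 0° -82° = -82°
crank pin P = (r cos θ, r sin θ) = (6.123616, -43.571795)
h = r sin θ − e = -43.571795 − 3 = -46.571795
sin φ = h / L = -46.571795 / 273 = -0.17059266
φ = arcsin(-0.17059266) = -9.822279°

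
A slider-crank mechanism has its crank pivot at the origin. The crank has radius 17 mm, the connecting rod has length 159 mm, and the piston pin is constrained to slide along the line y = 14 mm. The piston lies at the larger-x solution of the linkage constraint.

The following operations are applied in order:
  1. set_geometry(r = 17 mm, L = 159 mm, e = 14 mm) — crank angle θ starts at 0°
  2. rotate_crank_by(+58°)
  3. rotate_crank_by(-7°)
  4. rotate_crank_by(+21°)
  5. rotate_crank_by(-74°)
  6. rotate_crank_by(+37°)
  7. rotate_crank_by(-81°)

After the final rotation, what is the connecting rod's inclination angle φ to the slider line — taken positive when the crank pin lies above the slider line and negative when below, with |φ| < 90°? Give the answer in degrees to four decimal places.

set_geometry: r = 17 mm, L = 159 mm, e = 14 mm; θ ← 0°
rotate_crank_by(+58°): θ ← 0° +58° = 58°
rotate_crank_by(-7°): θ ← 58° -7° = 51°
rotate_crank_by(+21°): θ ← 51° +21° = 72°
rotate_crank_by(-74°): θ ← 72° -74° = -2°
rotate_crank_by(+37°): θ ← -2° +37° = 35°
rotate_crank_by(-81°): θ ← 35° -81° = -46°
crank pin P = (r cos θ, r sin θ) = (11.809192, -12.228777)
h = r sin θ − e = -12.228777 − 14 = -26.228777
sin φ = h / L = -26.228777 / 159 = -0.16496086
φ = arcsin(-0.16496086) = -9.494961°

-9.4950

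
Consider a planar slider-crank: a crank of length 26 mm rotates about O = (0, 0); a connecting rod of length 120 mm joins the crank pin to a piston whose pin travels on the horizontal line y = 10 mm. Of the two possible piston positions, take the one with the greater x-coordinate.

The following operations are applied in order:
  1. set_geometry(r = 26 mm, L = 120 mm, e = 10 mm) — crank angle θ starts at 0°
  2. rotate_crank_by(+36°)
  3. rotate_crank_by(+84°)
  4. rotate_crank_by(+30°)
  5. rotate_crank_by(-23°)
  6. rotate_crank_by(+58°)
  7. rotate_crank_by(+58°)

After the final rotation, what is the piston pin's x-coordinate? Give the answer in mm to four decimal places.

set_geometry: r = 26 mm, L = 120 mm, e = 10 mm; θ ← 0°
rotate_crank_by(+36°): θ ← 0° +36° = 36°
rotate_crank_by(+84°): θ ← 36° +84° = 120°
rotate_crank_by(+30°): θ ← 120° +30° = 150°
rotate_crank_by(-23°): θ ← 150° -23° = 127°
rotate_crank_by(+58°): θ ← 127° +58° = 185°
rotate_crank_by(+58°): θ ← 185° +58° = 243°
crank pin P = (r cos θ, r sin θ) = (-11.803753, -23.166170)
h = r sin θ − e = -23.166170 − 10 = -33.166170
x = r cos θ + √(L² − h²) = -11.803753 + √(14400.0 − 1099.9948) = -11.803753 + 115.325648 = 103.521895

103.5219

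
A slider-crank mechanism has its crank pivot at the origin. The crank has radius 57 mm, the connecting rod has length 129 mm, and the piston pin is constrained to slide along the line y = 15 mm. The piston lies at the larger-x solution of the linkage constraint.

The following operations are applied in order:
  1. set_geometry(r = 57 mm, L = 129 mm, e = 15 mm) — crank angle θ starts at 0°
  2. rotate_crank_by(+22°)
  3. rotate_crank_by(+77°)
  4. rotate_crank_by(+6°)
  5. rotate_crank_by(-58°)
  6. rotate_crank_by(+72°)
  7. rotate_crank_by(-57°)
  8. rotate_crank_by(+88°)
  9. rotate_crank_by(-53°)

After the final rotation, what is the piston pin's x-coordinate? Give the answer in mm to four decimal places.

set_geometry: r = 57 mm, L = 129 mm, e = 15 mm; θ ← 0°
rotate_crank_by(+22°): θ ← 0° +22° = 22°
rotate_crank_by(+77°): θ ← 22° +77° = 99°
rotate_crank_by(+6°): θ ← 99° +6° = 105°
rotate_crank_by(-58°): θ ← 105° -58° = 47°
rotate_crank_by(+72°): θ ← 47° +72° = 119°
rotate_crank_by(-57°): θ ← 119° -57° = 62°
rotate_crank_by(+88°): θ ← 62° +88° = 150°
rotate_crank_by(-53°): θ ← 150° -53° = 97°
crank pin P = (r cos θ, r sin θ) = (-6.946553, 56.575131)
h = r sin θ − e = 56.575131 − 15 = 41.575131
x = r cos θ + √(L² − h²) = -6.946553 + √(16641.0 − 1728.4915) = -6.946553 + 122.116782 = 115.170230

115.1702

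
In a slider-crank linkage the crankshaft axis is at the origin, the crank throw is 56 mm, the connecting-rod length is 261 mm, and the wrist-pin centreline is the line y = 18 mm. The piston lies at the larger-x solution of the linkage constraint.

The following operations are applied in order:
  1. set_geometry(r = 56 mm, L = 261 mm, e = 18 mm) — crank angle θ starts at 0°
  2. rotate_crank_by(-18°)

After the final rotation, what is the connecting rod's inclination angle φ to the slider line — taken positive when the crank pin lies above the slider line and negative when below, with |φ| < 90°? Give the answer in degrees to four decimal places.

set_geometry: r = 56 mm, L = 261 mm, e = 18 mm; θ ← 0°
rotate_crank_by(-18°): θ ← 0° -18° = -18°
crank pin P = (r cos θ, r sin θ) = (53.259165, -17.304952)
h = r sin θ − e = -17.304952 − 18 = -35.304952
sin φ = h / L = -35.304952 / 261 = -0.13526801
φ = arcsin(-0.13526801) = -7.774118°

-7.7741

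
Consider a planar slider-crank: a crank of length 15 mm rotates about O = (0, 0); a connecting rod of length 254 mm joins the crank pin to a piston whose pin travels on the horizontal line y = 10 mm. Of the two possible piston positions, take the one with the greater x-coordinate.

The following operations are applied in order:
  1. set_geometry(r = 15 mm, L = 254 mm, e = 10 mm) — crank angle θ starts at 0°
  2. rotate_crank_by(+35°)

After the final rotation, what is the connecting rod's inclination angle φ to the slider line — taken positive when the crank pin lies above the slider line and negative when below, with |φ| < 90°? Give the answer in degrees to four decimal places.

-0.3150

set_geometry: r = 15 mm, L = 254 mm, e = 10 mm; θ ← 0°
rotate_crank_by(+35°): θ ← 0° +35° = 35°
crank pin P = (r cos θ, r sin θ) = (12.287281, 8.603647)
h = r sin θ − e = 8.603647 − 10 = -1.396353
sin φ = h / L = -1.396353 / 254 = -0.00549745
φ = arcsin(-0.00549745) = -0.314983°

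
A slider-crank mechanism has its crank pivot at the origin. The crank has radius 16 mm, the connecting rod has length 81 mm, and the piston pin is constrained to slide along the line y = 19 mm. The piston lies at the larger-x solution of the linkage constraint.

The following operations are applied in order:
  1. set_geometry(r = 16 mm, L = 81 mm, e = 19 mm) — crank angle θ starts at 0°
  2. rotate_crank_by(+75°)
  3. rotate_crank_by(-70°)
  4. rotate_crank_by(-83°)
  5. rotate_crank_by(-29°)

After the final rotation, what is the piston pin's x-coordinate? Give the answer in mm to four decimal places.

set_geometry: r = 16 mm, L = 81 mm, e = 19 mm; θ ← 0°
rotate_crank_by(+75°): θ ← 0° +75° = 75°
rotate_crank_by(-70°): θ ← 75° -70° = 5°
rotate_crank_by(-83°): θ ← 5° -83° = -78°
rotate_crank_by(-29°): θ ← -78° -29° = -107°
crank pin P = (r cos θ, r sin θ) = (-4.677947, -15.300876)
h = r sin θ − e = -15.300876 − 19 = -34.300876
x = r cos θ + √(L² − h²) = -4.677947 + √(6561.0 − 1176.5501) = -4.677947 + 73.378811 = 68.700864

68.7009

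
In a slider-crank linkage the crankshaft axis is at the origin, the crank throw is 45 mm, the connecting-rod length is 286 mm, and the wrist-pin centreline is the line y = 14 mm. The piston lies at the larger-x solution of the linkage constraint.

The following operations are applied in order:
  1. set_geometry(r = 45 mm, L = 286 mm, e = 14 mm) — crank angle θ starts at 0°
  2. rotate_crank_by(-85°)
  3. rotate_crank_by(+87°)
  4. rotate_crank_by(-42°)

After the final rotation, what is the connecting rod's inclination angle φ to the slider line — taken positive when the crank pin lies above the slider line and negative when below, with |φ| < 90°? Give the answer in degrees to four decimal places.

-8.6321

set_geometry: r = 45 mm, L = 286 mm, e = 14 mm; θ ← 0°
rotate_crank_by(-85°): θ ← 0° -85° = -85°
rotate_crank_by(+87°): θ ← -85° +87° = 2°
rotate_crank_by(-42°): θ ← 2° -42° = -40°
crank pin P = (r cos θ, r sin θ) = (34.472000, -28.925442)
h = r sin θ − e = -28.925442 − 14 = -42.925442
sin φ = h / L = -42.925442 / 286 = -0.15008896
φ = arcsin(-0.15008896) = -8.632082°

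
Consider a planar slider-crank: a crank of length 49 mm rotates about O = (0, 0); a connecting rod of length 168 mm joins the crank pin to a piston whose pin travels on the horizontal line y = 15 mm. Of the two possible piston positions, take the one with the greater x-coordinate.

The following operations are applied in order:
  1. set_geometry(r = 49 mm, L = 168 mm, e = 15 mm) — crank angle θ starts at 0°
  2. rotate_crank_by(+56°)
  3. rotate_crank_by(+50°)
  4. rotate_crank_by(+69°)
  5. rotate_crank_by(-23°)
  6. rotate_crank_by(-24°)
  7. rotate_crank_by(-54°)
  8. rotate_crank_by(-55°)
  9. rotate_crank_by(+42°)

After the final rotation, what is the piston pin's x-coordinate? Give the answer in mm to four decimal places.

set_geometry: r = 49 mm, L = 168 mm, e = 15 mm; θ ← 0°
rotate_crank_by(+56°): θ ← 0° +56° = 56°
rotate_crank_by(+50°): θ ← 56° +50° = 106°
rotate_crank_by(+69°): θ ← 106° +69° = 175°
rotate_crank_by(-23°): θ ← 175° -23° = 152°
rotate_crank_by(-24°): θ ← 152° -24° = 128°
rotate_crank_by(-54°): θ ← 128° -54° = 74°
rotate_crank_by(-55°): θ ← 74° -55° = 19°
rotate_crank_by(+42°): θ ← 19° +42° = 61°
crank pin P = (r cos θ, r sin θ) = (23.755671, 42.856366)
h = r sin θ − e = 42.856366 − 15 = 27.856366
x = r cos θ + √(L² − h²) = 23.755671 + √(28224.0 − 775.9771) = 23.755671 + 165.674449 = 189.430120

189.4301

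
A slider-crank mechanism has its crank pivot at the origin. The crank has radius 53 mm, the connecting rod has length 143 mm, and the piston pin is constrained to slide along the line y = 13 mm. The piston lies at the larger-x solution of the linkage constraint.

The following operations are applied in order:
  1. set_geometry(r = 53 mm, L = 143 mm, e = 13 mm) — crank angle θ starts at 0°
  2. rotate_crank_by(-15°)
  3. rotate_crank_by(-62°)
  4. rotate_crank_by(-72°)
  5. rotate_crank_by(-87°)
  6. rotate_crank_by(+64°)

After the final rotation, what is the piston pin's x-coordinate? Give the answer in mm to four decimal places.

89.0566

set_geometry: r = 53 mm, L = 143 mm, e = 13 mm; θ ← 0°
rotate_crank_by(-15°): θ ← 0° -15° = -15°
rotate_crank_by(-62°): θ ← -15° -62° = -77°
rotate_crank_by(-72°): θ ← -77° -72° = -149°
rotate_crank_by(-87°): θ ← -149° -87° = -236°
rotate_crank_by(+64°): θ ← -236° +64° = -172°
crank pin P = (r cos θ, r sin θ) = (-52.484208, -7.376174)
h = r sin θ − e = -7.376174 − 13 = -20.376174
x = r cos θ + √(L² − h²) = -52.484208 + √(20449.0 − 415.1885) = -52.484208 + 141.540848 = 89.056640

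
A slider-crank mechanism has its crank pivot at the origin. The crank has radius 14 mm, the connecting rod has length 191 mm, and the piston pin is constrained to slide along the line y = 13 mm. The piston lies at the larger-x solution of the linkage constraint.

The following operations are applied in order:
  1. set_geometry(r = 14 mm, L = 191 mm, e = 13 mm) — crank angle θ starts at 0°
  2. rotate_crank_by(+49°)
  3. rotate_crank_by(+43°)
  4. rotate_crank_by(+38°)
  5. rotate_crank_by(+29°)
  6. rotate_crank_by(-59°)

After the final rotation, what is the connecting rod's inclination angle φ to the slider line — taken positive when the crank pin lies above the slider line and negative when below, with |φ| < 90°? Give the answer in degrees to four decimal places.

set_geometry: r = 14 mm, L = 191 mm, e = 13 mm; θ ← 0°
rotate_crank_by(+49°): θ ← 0° +49° = 49°
rotate_crank_by(+43°): θ ← 49° +43° = 92°
rotate_crank_by(+38°): θ ← 92° +38° = 130°
rotate_crank_by(+29°): θ ← 130° +29° = 159°
rotate_crank_by(-59°): θ ← 159° -59° = 100°
crank pin P = (r cos θ, r sin θ) = (-2.431074, 13.787309)
h = r sin θ − e = 13.787309 − 13 = 0.787309
sin φ = h / L = 0.787309 / 191 = 0.00412203
φ = arcsin(0.00412203) = 0.236176°

0.2362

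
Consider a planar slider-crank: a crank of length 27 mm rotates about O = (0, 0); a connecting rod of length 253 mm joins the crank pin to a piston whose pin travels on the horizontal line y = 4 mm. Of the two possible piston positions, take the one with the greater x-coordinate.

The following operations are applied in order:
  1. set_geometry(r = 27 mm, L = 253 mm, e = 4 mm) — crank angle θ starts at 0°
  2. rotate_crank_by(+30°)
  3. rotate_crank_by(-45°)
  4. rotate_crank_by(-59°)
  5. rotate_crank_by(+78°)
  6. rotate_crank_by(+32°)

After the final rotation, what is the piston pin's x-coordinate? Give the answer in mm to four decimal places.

set_geometry: r = 27 mm, L = 253 mm, e = 4 mm; θ ← 0°
rotate_crank_by(+30°): θ ← 0° +30° = 30°
rotate_crank_by(-45°): θ ← 30° -45° = -15°
rotate_crank_by(-59°): θ ← -15° -59° = -74°
rotate_crank_by(+78°): θ ← -74° +78° = 4°
rotate_crank_by(+32°): θ ← 4° +32° = 36°
crank pin P = (r cos θ, r sin θ) = (21.843459, 15.870202)
h = r sin θ − e = 15.870202 − 4 = 11.870202
x = r cos θ + √(L² − h²) = 21.843459 + √(64009.0 − 140.9017) = 21.843459 + 252.721385 = 274.564844

274.5648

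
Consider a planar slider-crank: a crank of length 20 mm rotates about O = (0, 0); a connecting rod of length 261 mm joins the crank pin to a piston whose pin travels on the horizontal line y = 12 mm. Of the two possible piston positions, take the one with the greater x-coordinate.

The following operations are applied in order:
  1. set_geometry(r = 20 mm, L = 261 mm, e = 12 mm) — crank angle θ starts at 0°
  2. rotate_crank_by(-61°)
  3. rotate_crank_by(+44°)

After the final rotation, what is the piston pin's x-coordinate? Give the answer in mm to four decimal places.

279.5152

set_geometry: r = 20 mm, L = 261 mm, e = 12 mm; θ ← 0°
rotate_crank_by(-61°): θ ← 0° -61° = -61°
rotate_crank_by(+44°): θ ← -61° +44° = -17°
crank pin P = (r cos θ, r sin θ) = (19.126095, -5.847434)
h = r sin θ − e = -5.847434 − 12 = -17.847434
x = r cos θ + √(L² − h²) = 19.126095 + √(68121.0 − 318.5309) = 19.126095 + 260.389073 = 279.515168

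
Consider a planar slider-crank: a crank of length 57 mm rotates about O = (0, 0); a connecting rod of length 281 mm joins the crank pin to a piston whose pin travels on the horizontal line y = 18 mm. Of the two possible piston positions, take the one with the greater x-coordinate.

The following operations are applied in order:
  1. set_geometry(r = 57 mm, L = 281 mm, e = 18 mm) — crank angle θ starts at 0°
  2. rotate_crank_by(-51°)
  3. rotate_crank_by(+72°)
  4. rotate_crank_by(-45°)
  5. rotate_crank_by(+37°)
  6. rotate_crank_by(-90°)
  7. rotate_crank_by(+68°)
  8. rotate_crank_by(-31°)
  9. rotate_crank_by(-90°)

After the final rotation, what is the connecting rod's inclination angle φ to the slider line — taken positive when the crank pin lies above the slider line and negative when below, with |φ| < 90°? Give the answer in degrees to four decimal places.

-12.6765

set_geometry: r = 57 mm, L = 281 mm, e = 18 mm; θ ← 0°
rotate_crank_by(-51°): θ ← 0° -51° = -51°
rotate_crank_by(+72°): θ ← -51° +72° = 21°
rotate_crank_by(-45°): θ ← 21° -45° = -24°
rotate_crank_by(+37°): θ ← -24° +37° = 13°
rotate_crank_by(-90°): θ ← 13° -90° = -77°
rotate_crank_by(+68°): θ ← -77° +68° = -9°
rotate_crank_by(-31°): θ ← -9° -31° = -40°
rotate_crank_by(-90°): θ ← -40° -90° = -130°
crank pin P = (r cos θ, r sin θ) = (-36.638894, -43.664533)
h = r sin θ − e = -43.664533 − 18 = -61.664533
sin φ = h / L = -61.664533 / 281 = -0.21944674
φ = arcsin(-0.21944674) = -12.676539°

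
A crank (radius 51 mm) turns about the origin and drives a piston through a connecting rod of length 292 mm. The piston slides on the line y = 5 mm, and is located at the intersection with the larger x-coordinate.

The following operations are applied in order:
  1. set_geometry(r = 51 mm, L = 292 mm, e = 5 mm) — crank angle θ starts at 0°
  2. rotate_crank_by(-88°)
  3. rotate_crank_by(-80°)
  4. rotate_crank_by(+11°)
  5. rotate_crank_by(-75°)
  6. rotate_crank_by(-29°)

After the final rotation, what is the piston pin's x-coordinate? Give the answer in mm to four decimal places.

280.4753

set_geometry: r = 51 mm, L = 292 mm, e = 5 mm; θ ← 0°
rotate_crank_by(-88°): θ ← 0° -88° = -88°
rotate_crank_by(-80°): θ ← -88° -80° = -168°
rotate_crank_by(+11°): θ ← -168° +11° = -157°
rotate_crank_by(-75°): θ ← -157° -75° = -232°
rotate_crank_by(-29°): θ ← -232° -29° = -261°
crank pin P = (r cos θ, r sin θ) = (-7.978158, 50.372105)
h = r sin θ − e = 50.372105 − 5 = 45.372105
x = r cos θ + √(L² − h²) = -7.978158 + √(85264.0 − 2058.6279) = -7.978158 + 288.453414 = 280.475256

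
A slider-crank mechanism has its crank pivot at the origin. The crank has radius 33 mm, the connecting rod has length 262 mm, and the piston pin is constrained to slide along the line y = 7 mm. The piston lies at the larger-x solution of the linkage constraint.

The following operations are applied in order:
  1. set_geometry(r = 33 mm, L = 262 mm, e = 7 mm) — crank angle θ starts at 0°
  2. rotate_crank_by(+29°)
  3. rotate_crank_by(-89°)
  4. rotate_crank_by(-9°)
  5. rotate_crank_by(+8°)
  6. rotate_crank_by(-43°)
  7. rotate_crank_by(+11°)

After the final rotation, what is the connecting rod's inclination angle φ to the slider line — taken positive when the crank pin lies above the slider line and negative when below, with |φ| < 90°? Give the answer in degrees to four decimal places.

-8.7718

set_geometry: r = 33 mm, L = 262 mm, e = 7 mm; θ ← 0°
rotate_crank_by(+29°): θ ← 0° +29° = 29°
rotate_crank_by(-89°): θ ← 29° -89° = -60°
rotate_crank_by(-9°): θ ← -60° -9° = -69°
rotate_crank_by(+8°): θ ← -69° +8° = -61°
rotate_crank_by(-43°): θ ← -61° -43° = -104°
rotate_crank_by(+11°): θ ← -104° +11° = -93°
crank pin P = (r cos θ, r sin θ) = (-1.727087, -32.954775)
h = r sin θ − e = -32.954775 − 7 = -39.954775
sin φ = h / L = -39.954775 / 262 = -0.15249914
φ = arcsin(-0.15249914) = -8.771783°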